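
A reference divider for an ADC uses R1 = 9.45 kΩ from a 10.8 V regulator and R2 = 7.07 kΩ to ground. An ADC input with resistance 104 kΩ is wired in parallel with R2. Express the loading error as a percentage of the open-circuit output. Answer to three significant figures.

The divider's output (Thévenin) resistance is R1‖R2 = 4.044 kΩ.
Fractional drop under load = R_th/(R_th + R_L) = 4.044 / (4.044 + 104) = 0.03743.
So the output falls by 3.74 %.

3.74 %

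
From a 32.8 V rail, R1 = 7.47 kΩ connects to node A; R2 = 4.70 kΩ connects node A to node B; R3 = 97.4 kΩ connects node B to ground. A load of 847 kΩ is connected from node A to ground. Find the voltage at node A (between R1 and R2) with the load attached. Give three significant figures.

V ≈ 30.3 V

Below node A the series string R2+R3 = 102.1 kΩ sits in parallel with the 847 kΩ load: 91.12 kΩ.
V_A = 32.8 × 91.12/(7.47 + 91.12) = 30.3 V.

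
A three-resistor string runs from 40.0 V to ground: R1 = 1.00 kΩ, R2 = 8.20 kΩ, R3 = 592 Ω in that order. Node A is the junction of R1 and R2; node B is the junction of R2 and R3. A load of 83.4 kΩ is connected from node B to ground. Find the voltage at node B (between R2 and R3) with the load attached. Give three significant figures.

V ≈ 2.40 V

At node B, R3 is in parallel with the load: R3‖R_L = 587.8 Ω.
Below node A the resistance is R2 + (R3‖R_L) = 8788 Ω, so V_A = 40.0 × 8788/9788 = 35.91 V.
Then V_B = V_A × (R3‖R_L)/(R2 + R3‖R_L) = 35.91 × 587.8/8788 = 2.40 V.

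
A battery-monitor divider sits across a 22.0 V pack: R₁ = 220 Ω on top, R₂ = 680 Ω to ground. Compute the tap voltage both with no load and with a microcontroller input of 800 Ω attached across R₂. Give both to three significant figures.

Unloaded: 16.6 V; loaded: 13.8 V

Open-circuit: V = 22.0 × 680/(220 + 680) = 16.6 V.
With the load, R₂ becomes R₂‖R_L = 367.6 Ω, so V = 22.0 × 367.6/587.6 = 13.8 V.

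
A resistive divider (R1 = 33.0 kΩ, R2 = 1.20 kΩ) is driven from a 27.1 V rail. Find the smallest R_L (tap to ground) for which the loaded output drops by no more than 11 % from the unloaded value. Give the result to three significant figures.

Output resistance R_th = R1‖R2 = (33.0 × 1.20)/34.20 = 1.158 kΩ.
The fractional drop is R_th/(R_th + R_L); requiring this ≤ 0.110 gives R_L ≥ R_th(1/0.110 − 1) = 1.158 × 8.091 = 9.37 kΩ.

R_L(min) ≈ 9.37 kΩ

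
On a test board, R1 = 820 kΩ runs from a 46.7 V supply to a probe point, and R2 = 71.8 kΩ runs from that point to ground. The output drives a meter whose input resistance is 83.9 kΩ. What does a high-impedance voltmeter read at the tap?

The load sits in parallel with R2: R2‖R_L = (71.8 × 83.9) / (71.8 + 83.9) = 38.69 kΩ.
V_out = 46.7 × 38.69 / (820 + 38.69) = 46.7 × 38.69/858.7 = 2.10 V.

V_out ≈ 2.10 V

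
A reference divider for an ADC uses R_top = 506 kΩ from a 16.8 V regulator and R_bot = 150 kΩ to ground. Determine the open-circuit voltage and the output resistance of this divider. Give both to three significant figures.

V_th = 3.84 V, R_th = 116 kΩ

V_th is the open-circuit tap voltage: 16.8 × 150/(506 + 150) = 3.84 V.
With the supply zeroed, R_top and R_bot appear in parallel from the tap: R_th = R_top‖R_bot = (506 × 150)/656.0 = 116 kΩ.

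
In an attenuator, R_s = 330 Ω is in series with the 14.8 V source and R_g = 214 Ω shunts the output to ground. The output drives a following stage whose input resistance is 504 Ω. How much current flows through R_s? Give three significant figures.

I ≈ 30.8 mA

R_g‖R_L = 150.2 Ω, so the source sees R_s + R_g‖R_L = 480.2 Ω.
I = 14.8 V / 480.2 Ω = 30.8 mA.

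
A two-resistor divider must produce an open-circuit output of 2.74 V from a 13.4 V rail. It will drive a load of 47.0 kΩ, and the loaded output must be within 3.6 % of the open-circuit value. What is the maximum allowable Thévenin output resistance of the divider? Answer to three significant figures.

Loading drop = R_th/(R_th + R_L) ≤ 0.0360, so R_th ≤ R_L · ε/(1−ε) = 47.0 kΩ × 0.0360/0.9640 = 1.76 kΩ.

R_th ≤ 1.76 kΩ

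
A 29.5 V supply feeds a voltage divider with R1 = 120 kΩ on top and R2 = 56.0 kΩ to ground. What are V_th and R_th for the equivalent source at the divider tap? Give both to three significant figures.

V_th = 9.39 V, R_th = 38.2 kΩ

V_th is the open-circuit tap voltage: 29.5 × 56.0/(120 + 56.0) = 9.39 V.
With the supply zeroed, R1 and R2 appear in parallel from the tap: R_th = R1‖R2 = (120 × 56.0)/176.0 = 38.2 kΩ.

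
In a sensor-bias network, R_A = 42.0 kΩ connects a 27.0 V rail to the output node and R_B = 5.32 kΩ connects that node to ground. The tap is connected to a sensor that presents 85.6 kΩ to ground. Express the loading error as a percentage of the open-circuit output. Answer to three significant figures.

The divider's output (Thévenin) resistance is R_A‖R_B = 4.722 kΩ.
Fractional drop under load = R_th/(R_th + R_L) = 4.722 / (4.722 + 85.6) = 0.05228.
So the output falls by 5.23 %.

5.23 %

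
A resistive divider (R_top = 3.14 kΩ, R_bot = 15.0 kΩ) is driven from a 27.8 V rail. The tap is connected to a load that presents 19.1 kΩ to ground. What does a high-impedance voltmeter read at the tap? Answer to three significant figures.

The load sits in parallel with R_bot: R_bot‖R_L = (15.0 × 19.1) / (15.0 + 19.1) = 8.402 kΩ.
V_out = 27.8 × 8.402 / (3.14 + 8.402) = 27.8 × 8.402/11.54 = 20.2 V.
(Unloaded it would have been 23.0 V.)

V_out ≈ 20.2 V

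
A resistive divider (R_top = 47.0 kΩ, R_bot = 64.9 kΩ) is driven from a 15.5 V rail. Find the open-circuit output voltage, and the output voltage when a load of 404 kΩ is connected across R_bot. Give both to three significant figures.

Unloaded: 8.99 V; loaded: 8.42 V

Open-circuit: V = 15.5 × 64.9/(47.0 + 64.9) = 8.99 V.
With the load, R_bot becomes R_bot‖R_L = 55.92 kΩ, so V = 15.5 × 55.92/102.9 = 8.42 V.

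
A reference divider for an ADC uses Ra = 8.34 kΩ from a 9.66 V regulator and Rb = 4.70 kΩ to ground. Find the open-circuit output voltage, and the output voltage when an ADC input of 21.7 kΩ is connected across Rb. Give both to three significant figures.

Open-circuit: V = 9.66 × 4.70/(8.34 + 4.70) = 3.48 V.
With the load, Rb becomes Rb‖R_L = 3.863 kΩ, so V = 9.66 × 3.863/12.20 = 3.06 V.

Unloaded: 3.48 V; loaded: 3.06 V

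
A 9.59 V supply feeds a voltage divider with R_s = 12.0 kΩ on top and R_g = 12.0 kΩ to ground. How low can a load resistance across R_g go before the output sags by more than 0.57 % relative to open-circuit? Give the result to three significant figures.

Output resistance R_th = R_s‖R_g = (12.0 × 12.0)/24.00 = 6.000 kΩ.
The fractional drop is R_th/(R_th + R_L); requiring this ≤ 0.00570 gives R_L ≥ R_th(1/0.00570 − 1) = 6.000 × 174.4 = 1.05 MΩ.

R_L(min) ≈ 1.05 MΩ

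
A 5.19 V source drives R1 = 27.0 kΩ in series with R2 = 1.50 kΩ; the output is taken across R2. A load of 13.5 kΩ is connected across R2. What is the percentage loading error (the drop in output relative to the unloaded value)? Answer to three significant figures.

9.52 %

Unloaded V = 5.19 × 1.50/28.50 = 0.27316 V.
Loaded: R2‖R_L = 1.350 kΩ, giving V = 5.19 × 1.350/28.35 = 0.24714 V.
Drop = (0.27316 − 0.24714) / 0.27316 = 9.52 %.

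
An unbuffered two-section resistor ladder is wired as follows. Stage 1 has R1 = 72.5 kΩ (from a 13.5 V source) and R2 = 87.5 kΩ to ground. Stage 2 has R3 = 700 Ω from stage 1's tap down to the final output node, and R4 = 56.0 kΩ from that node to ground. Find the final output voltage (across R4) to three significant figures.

V_out ≈ 4.29 V

Stage 2 presents R3+R4 = 56700 Ω as a load on stage 1's tap.
Stage 1's lower leg becomes R2‖(R3+R4) = 34410 Ω, so V_mid = 13.5 × 34410/106900 = 4.345 V.
Stage 2 is itself unloaded: V_out = V_mid × R4/(R3+R4) = 4.345 × 56000/56700 = 4.29 V.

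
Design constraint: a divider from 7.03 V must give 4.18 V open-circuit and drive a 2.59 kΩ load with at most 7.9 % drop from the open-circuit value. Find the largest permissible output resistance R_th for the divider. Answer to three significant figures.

Loading drop = R_th/(R_th + R_L) ≤ 0.0790, so R_th ≤ R_L · ε/(1−ε) = 2.59 kΩ × 0.0790/0.9210 = 222 Ω.

R_th ≤ 222 Ω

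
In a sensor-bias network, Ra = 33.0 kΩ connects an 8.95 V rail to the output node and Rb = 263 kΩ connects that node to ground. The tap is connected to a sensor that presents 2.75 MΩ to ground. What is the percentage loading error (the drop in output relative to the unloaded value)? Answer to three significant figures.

1.05 %

The divider's output (Thévenin) resistance is Ra‖Rb = 29.32 kΩ.
Fractional drop under load = R_th/(R_th + R_L) = 29.32 / (29.32 + 2750) = 0.01055.
So the output falls by 1.05 %.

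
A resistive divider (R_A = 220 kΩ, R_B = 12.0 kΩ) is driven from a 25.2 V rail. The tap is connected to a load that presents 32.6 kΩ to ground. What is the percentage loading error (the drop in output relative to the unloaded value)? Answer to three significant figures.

25.9 %

The divider's output (Thévenin) resistance is R_A‖R_B = 11.38 kΩ.
Fractional drop under load = R_th/(R_th + R_L) = 11.38 / (11.38 + 32.6) = 0.2587.
So the output falls by 25.9 %.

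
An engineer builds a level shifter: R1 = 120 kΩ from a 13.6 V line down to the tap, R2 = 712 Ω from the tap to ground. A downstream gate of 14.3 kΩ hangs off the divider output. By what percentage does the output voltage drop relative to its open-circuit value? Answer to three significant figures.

The divider's output (Thévenin) resistance is R1‖R2 = 707.8 Ω.
Fractional drop under load = R_th/(R_th + R_L) = 707.8 / (707.8 + 14300) = 0.04716.
So the output falls by 4.72 %.

4.72 %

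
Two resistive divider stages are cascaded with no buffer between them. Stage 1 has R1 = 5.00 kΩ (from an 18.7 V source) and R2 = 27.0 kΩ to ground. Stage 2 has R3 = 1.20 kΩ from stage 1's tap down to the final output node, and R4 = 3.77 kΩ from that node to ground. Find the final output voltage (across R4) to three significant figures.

V_out ≈ 6.47 V

Stage 2 presents R3+R4 = 4.970 kΩ as a load on stage 1's tap.
Stage 1's lower leg becomes R2‖(R3+R4) = 4.197 kΩ, so V_mid = 18.7 × 4.197/9.197 = 8.534 V.
Stage 2 is itself unloaded: V_out = V_mid × R4/(R3+R4) = 8.534 × 3.77/4.970 = 6.47 V.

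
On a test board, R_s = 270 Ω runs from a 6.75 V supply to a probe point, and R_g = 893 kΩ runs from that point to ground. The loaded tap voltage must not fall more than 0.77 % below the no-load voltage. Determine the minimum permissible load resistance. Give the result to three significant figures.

R_L(min) ≈ 34.8 kΩ

Output resistance R_th = R_s‖R_g = (270 × 893000)/893300 = 269.9 Ω.
The fractional drop is R_th/(R_th + R_L); requiring this ≤ 0.00770 gives R_L ≥ R_th(1/0.00770 − 1) = 269.9 × 128.9 = 34.8 kΩ.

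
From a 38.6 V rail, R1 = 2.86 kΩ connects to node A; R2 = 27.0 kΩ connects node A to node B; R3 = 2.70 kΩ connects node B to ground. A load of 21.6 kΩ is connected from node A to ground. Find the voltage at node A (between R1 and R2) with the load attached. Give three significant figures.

V ≈ 31.4 V

Below node A the series string R2+R3 = 29.70 kΩ sits in parallel with the 21.6 kΩ load: 12.51 kΩ.
V_A = 38.6 × 12.51/(2.86 + 12.51) = 31.4 V.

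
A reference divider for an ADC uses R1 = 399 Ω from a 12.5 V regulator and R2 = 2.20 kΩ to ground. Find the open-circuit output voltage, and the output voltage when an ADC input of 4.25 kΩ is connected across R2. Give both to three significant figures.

Unloaded: 10.6 V; loaded: 9.80 V

Open-circuit: V = 12.5 × 2200/(399 + 2200) = 10.6 V.
With the load, R2 becomes R2‖R_L = 1450 Ω, so V = 12.5 × 1450/1849 = 9.80 V.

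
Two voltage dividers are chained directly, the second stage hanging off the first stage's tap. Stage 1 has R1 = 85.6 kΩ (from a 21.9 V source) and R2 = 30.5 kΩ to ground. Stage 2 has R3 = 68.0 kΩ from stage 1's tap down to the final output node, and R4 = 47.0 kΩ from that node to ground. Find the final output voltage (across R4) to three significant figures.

Stage 2 presents R3+R4 = 115.0 kΩ as a load on stage 1's tap.
Stage 1's lower leg becomes R2‖(R3+R4) = 24.11 kΩ, so V_mid = 21.9 × 24.11/109.7 = 4.812 V.
Stage 2 is itself unloaded: V_out = V_mid × R4/(R3+R4) = 4.812 × 47.0/115.0 = 1.97 V.

V_out ≈ 1.97 V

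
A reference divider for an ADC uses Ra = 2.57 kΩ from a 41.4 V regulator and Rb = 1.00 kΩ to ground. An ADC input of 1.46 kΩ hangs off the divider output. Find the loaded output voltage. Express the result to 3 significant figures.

The load sits in parallel with Rb: Rb‖R_L = (1.00 × 1.46) / (1.00 + 1.46) = 0.5935 kΩ.
V_out = 41.4 × 0.5935 / (2.57 + 0.5935) = 41.4 × 0.5935/3.163 = 7.77 V.

V_out ≈ 7.77 V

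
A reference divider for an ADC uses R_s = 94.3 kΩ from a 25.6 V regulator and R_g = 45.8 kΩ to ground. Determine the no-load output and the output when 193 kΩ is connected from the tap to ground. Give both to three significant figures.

Open-circuit: V = 25.6 × 45.8/(94.3 + 45.8) = 8.37 V.
With the load, R_g becomes R_g‖R_L = 37.02 kΩ, so V = 25.6 × 37.02/131.3 = 7.22 V.

Unloaded: 8.37 V; loaded: 7.22 V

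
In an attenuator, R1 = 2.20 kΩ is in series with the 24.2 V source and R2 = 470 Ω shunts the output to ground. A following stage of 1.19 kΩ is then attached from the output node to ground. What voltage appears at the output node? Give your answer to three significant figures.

The load sits in parallel with R2: R2‖R_L = (470 × 1190) / (470 + 1190) = 336.9 Ω.
V_out = 24.2 × 336.9 / (2200 + 336.9) = 24.2 × 336.9/2537 = 3.21 V.
(Unloaded it would have been 4.26 V.)

V_out ≈ 3.21 V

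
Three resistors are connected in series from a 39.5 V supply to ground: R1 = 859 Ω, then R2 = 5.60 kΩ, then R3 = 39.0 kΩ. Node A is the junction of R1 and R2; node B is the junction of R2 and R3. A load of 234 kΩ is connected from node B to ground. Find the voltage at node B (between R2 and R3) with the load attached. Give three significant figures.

V ≈ 33.1 V

At node B, R3 is in parallel with the load: R3‖R_L = 33430 Ω.
Below node A the resistance is R2 + (R3‖R_L) = 39030 Ω, so V_A = 39.5 × 39030/39890 = 38.65 V.
Then V_B = V_A × (R3‖R_L)/(R2 + R3‖R_L) = 38.65 × 33430/39030 = 33.1 V.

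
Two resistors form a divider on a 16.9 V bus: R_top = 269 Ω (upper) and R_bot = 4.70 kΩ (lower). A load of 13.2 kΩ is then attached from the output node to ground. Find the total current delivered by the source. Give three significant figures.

I ≈ 4.52 mA

R_bot‖R_L = 3466 Ω, so the source sees R_top + R_bot‖R_L = 3735 Ω.
I = 16.9 V / 3735 Ω = 4.52 mA.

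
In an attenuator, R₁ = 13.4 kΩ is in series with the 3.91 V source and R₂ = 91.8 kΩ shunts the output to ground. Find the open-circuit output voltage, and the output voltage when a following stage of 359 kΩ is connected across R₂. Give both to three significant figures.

Open-circuit: V = 3.91 × 91.8/(13.4 + 91.8) = 3.41 V.
With the load, R₂ becomes R₂‖R_L = 73.11 kΩ, so V = 3.91 × 73.11/86.51 = 3.30 V.

Unloaded: 3.41 V; loaded: 3.30 V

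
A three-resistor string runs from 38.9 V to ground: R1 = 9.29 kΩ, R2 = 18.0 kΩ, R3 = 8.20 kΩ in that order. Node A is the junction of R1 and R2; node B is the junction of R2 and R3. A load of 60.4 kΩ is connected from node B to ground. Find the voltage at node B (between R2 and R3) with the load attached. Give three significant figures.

At node B, R3 is in parallel with the load: R3‖R_L = 7.220 kΩ.
Below node A the resistance is R2 + (R3‖R_L) = 25.22 kΩ, so V_A = 38.9 × 25.22/34.51 = 28.43 V.
Then V_B = V_A × (R3‖R_L)/(R2 + R3‖R_L) = 28.43 × 7.220/25.22 = 8.14 V.

V ≈ 8.14 V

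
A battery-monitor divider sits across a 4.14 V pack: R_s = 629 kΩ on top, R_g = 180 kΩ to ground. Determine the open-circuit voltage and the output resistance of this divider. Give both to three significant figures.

V_th is the open-circuit tap voltage: 4.14 × 180/(629 + 180) = 0.921 V.
With the supply zeroed, R_s and R_g appear in parallel from the tap: R_th = R_s‖R_g = (629 × 180)/809.0 = 140 kΩ.

V_th = 0.921 V, R_th = 140 kΩ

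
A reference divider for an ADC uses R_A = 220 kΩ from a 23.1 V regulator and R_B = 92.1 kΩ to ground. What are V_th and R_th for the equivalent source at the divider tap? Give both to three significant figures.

V_th = 6.82 V, R_th = 64.9 kΩ

V_th is the open-circuit tap voltage: 23.1 × 92.1/(220 + 92.1) = 6.82 V.
With the supply zeroed, R_A and R_B appear in parallel from the tap: R_th = R_A‖R_B = (220 × 92.1)/312.1 = 64.9 kΩ.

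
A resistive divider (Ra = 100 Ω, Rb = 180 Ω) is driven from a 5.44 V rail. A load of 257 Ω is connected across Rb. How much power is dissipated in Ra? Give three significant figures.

Total resistance from the source is Ra + (Rb‖R_L) = 205.9 Ω, so I = 5.44/205.9 Ω = 26.43 mA.
P = I²·Ra = (26.43 mA)² × 100 Ω = 69.8 mW.

P ≈ 69.8 mW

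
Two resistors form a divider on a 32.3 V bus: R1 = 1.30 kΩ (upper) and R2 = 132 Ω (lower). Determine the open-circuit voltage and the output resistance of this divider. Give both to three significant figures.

V_th is the open-circuit tap voltage: 32.3 × 132/(1300 + 132) = 2.98 V.
With the supply zeroed, R1 and R2 appear in parallel from the tap: R_th = R1‖R2 = (1300 × 132)/1432 = 120 Ω.

V_th = 2.98 V, R_th = 120 Ω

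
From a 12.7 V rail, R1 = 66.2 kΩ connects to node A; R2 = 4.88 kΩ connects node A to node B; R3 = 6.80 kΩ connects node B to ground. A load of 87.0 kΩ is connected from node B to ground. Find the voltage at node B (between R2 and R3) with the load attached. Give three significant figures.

At node B, R3 is in parallel with the load: R3‖R_L = 6.307 kΩ.
Below node A the resistance is R2 + (R3‖R_L) = 11.19 kΩ, so V_A = 12.7 × 11.19/77.39 = 1.836 V.
Then V_B = V_A × (R3‖R_L)/(R2 + R3‖R_L) = 1.836 × 6.307/11.19 = 1.04 V.

V ≈ 1.04 V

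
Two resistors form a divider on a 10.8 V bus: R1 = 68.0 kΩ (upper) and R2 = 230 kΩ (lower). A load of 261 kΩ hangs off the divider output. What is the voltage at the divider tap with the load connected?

V_out ≈ 6.94 V

The load sits in parallel with R2: R2‖R_L = (230 × 261) / (230 + 261) = 122.3 kΩ.
V_out = 10.8 × 122.3 / (68.0 + 122.3) = 10.8 × 122.3/190.3 = 6.94 V.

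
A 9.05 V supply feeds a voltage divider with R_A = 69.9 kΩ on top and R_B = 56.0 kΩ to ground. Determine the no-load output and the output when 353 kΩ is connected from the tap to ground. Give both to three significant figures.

Open-circuit: V = 9.05 × 56.0/(69.9 + 56.0) = 4.03 V.
With the load, R_B becomes R_B‖R_L = 48.33 kΩ, so V = 9.05 × 48.33/118.2 = 3.70 V.

Unloaded: 4.03 V; loaded: 3.70 V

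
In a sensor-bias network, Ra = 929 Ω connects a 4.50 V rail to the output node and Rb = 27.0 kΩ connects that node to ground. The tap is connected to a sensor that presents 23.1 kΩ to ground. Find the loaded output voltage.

The load sits in parallel with Rb: Rb‖R_L = (27000 × 23100) / (27000 + 23100) = 12450 Ω.
V_out = 4.50 × 12450 / (929 + 12450) = 4.50 × 12450/13380 = 4.19 V.
(Unloaded it would have been 4.35 V.)

V_out ≈ 4.19 V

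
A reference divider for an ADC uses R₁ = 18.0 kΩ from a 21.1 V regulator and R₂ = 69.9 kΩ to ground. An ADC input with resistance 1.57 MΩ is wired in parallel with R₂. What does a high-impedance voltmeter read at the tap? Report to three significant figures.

The load sits in parallel with R₂: R₂‖R_L = (69.9 × 1570) / (69.9 + 1570) = 66.92 kΩ.
V_out = 21.1 × 66.92 / (18.0 + 66.92) = 21.1 × 66.92/84.92 = 16.6 V.

V_out ≈ 16.6 V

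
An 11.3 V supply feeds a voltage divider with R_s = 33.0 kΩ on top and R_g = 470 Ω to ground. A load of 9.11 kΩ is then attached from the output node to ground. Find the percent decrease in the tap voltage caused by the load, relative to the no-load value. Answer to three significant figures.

4.84 %

The divider's output (Thévenin) resistance is R_s‖R_g = 463.4 Ω.
Fractional drop under load = R_th/(R_th + R_L) = 463.4 / (463.4 + 9110) = 0.04840.
So the output falls by 4.84 %.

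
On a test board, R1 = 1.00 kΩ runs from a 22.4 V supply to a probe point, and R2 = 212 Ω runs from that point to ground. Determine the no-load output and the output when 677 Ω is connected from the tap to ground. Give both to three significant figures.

Unloaded: 3.92 V; loaded: 3.11 V

Open-circuit: V = 22.4 × 212/(1000 + 212) = 3.92 V.
With the load, R2 becomes R2‖R_L = 161.4 Ω, so V = 22.4 × 161.4/1161 = 3.11 V.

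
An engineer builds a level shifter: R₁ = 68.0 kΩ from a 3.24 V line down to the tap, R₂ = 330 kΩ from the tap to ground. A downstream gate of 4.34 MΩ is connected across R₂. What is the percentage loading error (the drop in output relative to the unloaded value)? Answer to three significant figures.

The divider's output (Thévenin) resistance is R₁‖R₂ = 56.38 kΩ.
Fractional drop under load = R_th/(R_th + R_L) = 56.38 / (56.38 + 4340) = 0.01282.
So the output falls by 1.28 %.

1.28 %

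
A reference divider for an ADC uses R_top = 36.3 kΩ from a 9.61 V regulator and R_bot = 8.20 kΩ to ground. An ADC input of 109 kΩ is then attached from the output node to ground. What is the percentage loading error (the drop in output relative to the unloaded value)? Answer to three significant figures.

5.78 %

The divider's output (Thévenin) resistance is R_top‖R_bot = 6.689 kΩ.
Fractional drop under load = R_th/(R_th + R_L) = 6.689 / (6.689 + 109) = 0.05782.
So the output falls by 5.78 %.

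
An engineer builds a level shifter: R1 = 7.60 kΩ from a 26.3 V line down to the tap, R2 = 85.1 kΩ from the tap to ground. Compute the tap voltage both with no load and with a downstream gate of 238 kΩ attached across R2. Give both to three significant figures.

Unloaded: 24.1 V; loaded: 23.5 V

Open-circuit: V = 26.3 × 85.1/(7.60 + 85.1) = 24.1 V.
With the load, R2 becomes R2‖R_L = 62.69 kΩ, so V = 26.3 × 62.69/70.29 = 23.5 V.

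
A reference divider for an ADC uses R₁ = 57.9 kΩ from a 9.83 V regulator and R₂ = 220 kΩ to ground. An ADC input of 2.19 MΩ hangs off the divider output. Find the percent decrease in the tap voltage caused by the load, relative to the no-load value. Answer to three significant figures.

2.05 %

The divider's output (Thévenin) resistance is R₁‖R₂ = 45.84 kΩ.
Fractional drop under load = R_th/(R_th + R_L) = 45.84 / (45.84 + 2190) = 0.02050.
So the output falls by 2.05 %.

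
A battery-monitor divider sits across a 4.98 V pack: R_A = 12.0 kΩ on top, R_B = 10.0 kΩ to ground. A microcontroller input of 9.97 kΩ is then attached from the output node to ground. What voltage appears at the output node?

V_out ≈ 1.46 V

The load sits in parallel with R_B: R_B‖R_L = (10.0 × 9.97) / (10.0 + 9.97) = 4.992 kΩ.
V_out = 4.98 × 4.992 / (12.0 + 4.992) = 4.98 × 4.992/16.99 = 1.46 V.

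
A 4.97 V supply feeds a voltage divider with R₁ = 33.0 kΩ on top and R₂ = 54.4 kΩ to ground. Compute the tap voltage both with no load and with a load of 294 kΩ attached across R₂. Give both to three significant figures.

Open-circuit: V = 4.97 × 54.4/(33.0 + 54.4) = 3.09 V.
With the load, R₂ becomes R₂‖R_L = 45.91 kΩ, so V = 4.97 × 45.91/78.91 = 2.89 V.

Unloaded: 3.09 V; loaded: 2.89 V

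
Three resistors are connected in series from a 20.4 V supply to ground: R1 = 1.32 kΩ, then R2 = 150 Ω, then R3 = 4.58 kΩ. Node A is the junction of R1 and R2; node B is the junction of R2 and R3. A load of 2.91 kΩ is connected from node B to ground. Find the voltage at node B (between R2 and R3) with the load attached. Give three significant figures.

At node B, R3 is in parallel with the load: R3‖R_L = 1779 Ω.
Below node A the resistance is R2 + (R3‖R_L) = 1929 Ω, so V_A = 20.4 × 1929/3249 = 12.11 V.
Then V_B = V_A × (R3‖R_L)/(R2 + R3‖R_L) = 12.11 × 1779/1929 = 11.2 V.

V ≈ 11.2 V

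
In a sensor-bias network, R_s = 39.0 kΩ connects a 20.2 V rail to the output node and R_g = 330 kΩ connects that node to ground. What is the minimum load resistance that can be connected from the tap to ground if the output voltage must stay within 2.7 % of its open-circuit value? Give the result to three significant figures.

Output resistance R_th = R_s‖R_g = (39.0 × 330)/369.0 = 34.88 kΩ.
The fractional drop is R_th/(R_th + R_L); requiring this ≤ 0.0270 gives R_L ≥ R_th(1/0.0270 − 1) = 34.88 × 36.04 = 1.26 MΩ.

R_L(min) ≈ 1.26 MΩ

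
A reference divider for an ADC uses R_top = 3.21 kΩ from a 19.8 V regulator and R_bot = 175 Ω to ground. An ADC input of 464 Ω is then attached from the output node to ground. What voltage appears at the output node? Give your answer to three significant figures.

V_out ≈ 0.754 V

The load sits in parallel with R_bot: R_bot‖R_L = (175 × 464) / (175 + 464) = 127.1 Ω.
V_out = 19.8 × 127.1 / (3210 + 127.1) = 19.8 × 127.1/3337 = 0.754 V.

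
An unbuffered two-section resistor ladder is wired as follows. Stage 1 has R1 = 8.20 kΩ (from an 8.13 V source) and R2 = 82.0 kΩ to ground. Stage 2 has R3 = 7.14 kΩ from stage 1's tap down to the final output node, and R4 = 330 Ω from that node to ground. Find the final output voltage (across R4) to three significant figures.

V_out ≈ 0.163 V

Stage 2 presents R3+R4 = 7470 Ω as a load on stage 1's tap.
Stage 1's lower leg becomes R2‖(R3+R4) = 6846 Ω, so V_mid = 8.13 × 6846/15050 = 3.699 V.
Stage 2 is itself unloaded: V_out = V_mid × R4/(R3+R4) = 3.699 × 330/7470 = 0.163 V.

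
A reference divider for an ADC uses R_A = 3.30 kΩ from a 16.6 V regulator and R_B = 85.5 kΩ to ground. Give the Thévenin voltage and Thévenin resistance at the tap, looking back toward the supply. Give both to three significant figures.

V_th = 16.0 V, R_th = 3.18 kΩ

V_th is the open-circuit tap voltage: 16.6 × 85.5/(3.30 + 85.5) = 16.0 V.
With the supply zeroed, R_A and R_B appear in parallel from the tap: R_th = R_A‖R_B = (3.30 × 85.5)/88.80 = 3.18 kΩ.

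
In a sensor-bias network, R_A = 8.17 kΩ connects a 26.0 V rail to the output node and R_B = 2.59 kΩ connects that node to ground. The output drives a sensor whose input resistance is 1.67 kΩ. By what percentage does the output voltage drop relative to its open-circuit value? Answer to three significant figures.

Unloaded V = 26.0 × 2.59/10.76 = 6.258 V.
Loaded: R_B‖R_L = 1.015 kΩ, giving V = 26.0 × 1.015/9.185 = 2.874 V.
Drop = (6.258 − 2.874) / 6.258 = 54.1 %.

54.1 %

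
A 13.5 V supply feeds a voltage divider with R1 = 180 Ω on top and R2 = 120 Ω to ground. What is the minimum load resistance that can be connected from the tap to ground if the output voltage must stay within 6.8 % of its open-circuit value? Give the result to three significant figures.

Output resistance R_th = R1‖R2 = (180 × 120)/300.0 = 72.00 Ω.
The fractional drop is R_th/(R_th + R_L); requiring this ≤ 0.0680 gives R_L ≥ R_th(1/0.0680 − 1) = 72.00 × 13.71 = 987 Ω.

R_L(min) ≈ 987 Ω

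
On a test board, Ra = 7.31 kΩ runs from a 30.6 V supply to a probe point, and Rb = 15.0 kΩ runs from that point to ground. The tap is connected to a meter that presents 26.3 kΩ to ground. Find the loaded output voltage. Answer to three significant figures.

V_out ≈ 17.3 V

The load sits in parallel with Rb: Rb‖R_L = (15.0 × 26.3) / (15.0 + 26.3) = 9.552 kΩ.
V_out = 30.6 × 9.552 / (7.31 + 9.552) = 30.6 × 9.552/16.86 = 17.3 V.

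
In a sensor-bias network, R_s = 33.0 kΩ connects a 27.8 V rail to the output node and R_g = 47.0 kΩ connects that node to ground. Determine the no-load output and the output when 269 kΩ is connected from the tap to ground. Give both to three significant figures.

Unloaded: 16.3 V; loaded: 15.2 V

Open-circuit: V = 27.8 × 47.0/(33.0 + 47.0) = 16.3 V.
With the load, R_g becomes R_g‖R_L = 40.01 kΩ, so V = 27.8 × 40.01/73.01 = 15.2 V.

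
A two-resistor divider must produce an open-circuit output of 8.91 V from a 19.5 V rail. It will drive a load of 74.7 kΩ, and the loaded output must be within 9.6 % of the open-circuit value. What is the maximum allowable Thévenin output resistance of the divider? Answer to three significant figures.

Loading drop = R_th/(R_th + R_L) ≤ 0.0960, so R_th ≤ R_L · ε/(1−ε) = 74.7 kΩ × 0.0960/0.9040 = 7.93 kΩ.
(Any R1, R2 with R2/(R1+R2) = 0.457 and R1‖R2 ≤ 7.93 kΩ will meet the spec.)

R_th ≤ 7.93 kΩ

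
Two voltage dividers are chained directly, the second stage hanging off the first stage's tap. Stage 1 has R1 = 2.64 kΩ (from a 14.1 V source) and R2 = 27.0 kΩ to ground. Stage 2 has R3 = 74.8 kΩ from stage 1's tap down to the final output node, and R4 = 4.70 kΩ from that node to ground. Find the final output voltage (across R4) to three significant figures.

Stage 2 presents R3+R4 = 79.50 kΩ as a load on stage 1's tap.
Stage 1's lower leg becomes R2‖(R3+R4) = 20.15 kΩ, so V_mid = 14.1 × 20.15/22.79 = 12.47 V.
Stage 2 is itself unloaded: V_out = V_mid × R4/(R3+R4) = 12.47 × 4.70/79.50 = 0.737 V.

V_out ≈ 0.737 V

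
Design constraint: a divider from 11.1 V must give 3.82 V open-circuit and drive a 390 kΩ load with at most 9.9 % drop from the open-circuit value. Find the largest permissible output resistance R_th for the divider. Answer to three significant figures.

R_th ≤ 42.9 kΩ

Loading drop = R_th/(R_th + R_L) ≤ 0.0990, so R_th ≤ R_L · ε/(1−ε) = 390 kΩ × 0.0990/0.9010 = 42.9 kΩ.
(Any R1, R2 with R2/(R1+R2) = 0.344 and R1‖R2 ≤ 42.9 kΩ will meet the spec.)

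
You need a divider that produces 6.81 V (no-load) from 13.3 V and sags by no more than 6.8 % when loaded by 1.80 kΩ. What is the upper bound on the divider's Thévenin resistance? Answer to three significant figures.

R_th ≤ 131 Ω

Loading drop = R_th/(R_th + R_L) ≤ 0.0680, so R_th ≤ R_L · ε/(1−ε) = 1.80 kΩ × 0.0680/0.9320 = 131 Ω.
(Any R1, R2 with R2/(R1+R2) = 0.512 and R1‖R2 ≤ 131 Ω will meet the spec.)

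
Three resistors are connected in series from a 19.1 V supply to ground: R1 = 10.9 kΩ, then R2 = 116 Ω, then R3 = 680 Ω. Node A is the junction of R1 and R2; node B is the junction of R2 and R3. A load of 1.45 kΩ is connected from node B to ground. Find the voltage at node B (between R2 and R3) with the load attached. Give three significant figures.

At node B, R3 is in parallel with the load: R3‖R_L = 462.9 Ω.
Below node A the resistance is R2 + (R3‖R_L) = 578.9 Ω, so V_A = 19.1 × 578.9/11480 = 0.9633 V.
Then V_B = V_A × (R3‖R_L)/(R2 + R3‖R_L) = 0.9633 × 462.9/578.9 = 0.770 V.

V ≈ 0.770 V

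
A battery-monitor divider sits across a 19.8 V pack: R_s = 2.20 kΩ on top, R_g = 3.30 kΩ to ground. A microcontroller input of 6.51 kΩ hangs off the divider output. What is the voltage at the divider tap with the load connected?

The load sits in parallel with R_g: R_g‖R_L = (3.30 × 6.51) / (3.30 + 6.51) = 2.190 kΩ.
V_out = 19.8 × 2.190 / (2.20 + 2.190) = 19.8 × 2.190/4.390 = 9.88 V.

V_out ≈ 9.88 V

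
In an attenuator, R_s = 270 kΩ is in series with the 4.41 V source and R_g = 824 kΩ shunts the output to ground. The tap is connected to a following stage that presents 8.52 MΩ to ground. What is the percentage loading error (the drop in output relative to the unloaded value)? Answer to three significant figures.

2.33 %

The divider's output (Thévenin) resistance is R_s‖R_g = 203.4 kΩ.
Fractional drop under load = R_th/(R_th + R_L) = 203.4 / (203.4 + 8520) = 0.02331.
So the output falls by 2.33 %.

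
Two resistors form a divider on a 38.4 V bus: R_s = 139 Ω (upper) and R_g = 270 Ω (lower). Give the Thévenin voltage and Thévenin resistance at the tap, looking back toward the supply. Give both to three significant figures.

V_th = 25.3 V, R_th = 91.8 Ω

V_th is the open-circuit tap voltage: 38.4 × 270/(139 + 270) = 25.3 V.
With the supply zeroed, R_s and R_g appear in parallel from the tap: R_th = R_s‖R_g = (139 × 270)/409.0 = 91.8 Ω.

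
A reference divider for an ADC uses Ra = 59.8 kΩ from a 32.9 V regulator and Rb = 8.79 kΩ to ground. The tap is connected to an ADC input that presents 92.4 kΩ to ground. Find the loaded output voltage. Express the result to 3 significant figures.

V_out ≈ 3.89 V

The load sits in parallel with Rb: Rb‖R_L = (8.79 × 92.4) / (8.79 + 92.4) = 8.026 kΩ.
V_out = 32.9 × 8.026 / (59.8 + 8.026) = 32.9 × 8.026/67.83 = 3.89 V.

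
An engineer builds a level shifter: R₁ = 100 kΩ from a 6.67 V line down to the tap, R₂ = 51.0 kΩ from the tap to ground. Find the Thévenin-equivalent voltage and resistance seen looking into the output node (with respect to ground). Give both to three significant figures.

V_th is the open-circuit tap voltage: 6.67 × 51.0/(100 + 51.0) = 2.25 V.
With the supply zeroed, R₁ and R₂ appear in parallel from the tap: R_th = R₁‖R₂ = (100 × 51.0)/151.0 = 33.8 kΩ.

V_th = 2.25 V, R_th = 33.8 kΩ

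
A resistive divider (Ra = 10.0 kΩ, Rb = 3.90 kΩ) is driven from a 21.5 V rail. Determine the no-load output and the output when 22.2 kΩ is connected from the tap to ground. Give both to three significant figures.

Unloaded: 6.03 V; loaded: 5.36 V

Open-circuit: V = 21.5 × 3.90/(10.0 + 3.90) = 6.03 V.
With the load, Rb becomes Rb‖R_L = 3.317 kΩ, so V = 21.5 × 3.317/13.32 = 5.36 V.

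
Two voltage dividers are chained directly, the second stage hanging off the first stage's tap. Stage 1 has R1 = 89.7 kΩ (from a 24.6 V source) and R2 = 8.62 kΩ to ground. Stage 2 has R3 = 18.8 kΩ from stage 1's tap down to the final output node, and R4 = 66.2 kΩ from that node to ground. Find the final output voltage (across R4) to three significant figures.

V_out ≈ 1.54 V

Stage 2 presents R3+R4 = 85.00 kΩ as a load on stage 1's tap.
Stage 1's lower leg becomes R2‖(R3+R4) = 7.826 kΩ, so V_mid = 24.6 × 7.826/97.53 = 1.974 V.
Stage 2 is itself unloaded: V_out = V_mid × R4/(R3+R4) = 1.974 × 66.2/85.00 = 1.54 V.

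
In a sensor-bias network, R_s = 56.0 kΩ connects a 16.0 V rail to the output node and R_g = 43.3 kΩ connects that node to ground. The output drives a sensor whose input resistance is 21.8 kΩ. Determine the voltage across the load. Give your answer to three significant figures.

V_out ≈ 3.29 V

The load sits in parallel with R_g: R_g‖R_L = (43.3 × 21.8) / (43.3 + 21.8) = 14.50 kΩ.
V_out = 16.0 × 14.50 / (56.0 + 14.50) = 16.0 × 14.50/70.50 = 3.29 V.
(Unloaded it would have been 6.98 V.)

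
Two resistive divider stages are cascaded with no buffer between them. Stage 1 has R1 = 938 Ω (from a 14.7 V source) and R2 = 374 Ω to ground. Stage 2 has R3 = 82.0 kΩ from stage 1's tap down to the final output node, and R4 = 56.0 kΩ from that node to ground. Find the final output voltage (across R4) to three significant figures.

Stage 2 presents R3+R4 = 138000 Ω as a load on stage 1's tap.
Stage 1's lower leg becomes R2‖(R3+R4) = 373.0 Ω, so V_mid = 14.7 × 373.0/1311 = 4.182 V.
Stage 2 is itself unloaded: V_out = V_mid × R4/(R3+R4) = 4.182 × 56000/138000 = 1.70 V.

V_out ≈ 1.70 V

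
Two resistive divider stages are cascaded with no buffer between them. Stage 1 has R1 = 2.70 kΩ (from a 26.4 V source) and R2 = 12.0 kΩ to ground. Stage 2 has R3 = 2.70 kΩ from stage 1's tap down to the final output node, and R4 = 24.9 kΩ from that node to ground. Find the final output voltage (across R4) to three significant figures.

V_out ≈ 18.0 V

Stage 2 presents R3+R4 = 27.60 kΩ as a load on stage 1's tap.
Stage 1's lower leg becomes R2‖(R3+R4) = 8.364 kΩ, so V_mid = 26.4 × 8.364/11.06 = 19.96 V.
Stage 2 is itself unloaded: V_out = V_mid × R4/(R3+R4) = 19.96 × 24.9/27.60 = 18.0 V.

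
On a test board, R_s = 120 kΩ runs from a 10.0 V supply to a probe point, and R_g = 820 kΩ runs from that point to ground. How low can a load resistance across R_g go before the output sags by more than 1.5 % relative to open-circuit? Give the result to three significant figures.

R_L(min) ≈ 6.87 MΩ

Output resistance R_th = R_s‖R_g = (120 × 820)/940.0 = 104.7 kΩ.
The fractional drop is R_th/(R_th + R_L); requiring this ≤ 0.0150 gives R_L ≥ R_th(1/0.0150 − 1) = 104.7 × 65.67 = 6.87 MΩ.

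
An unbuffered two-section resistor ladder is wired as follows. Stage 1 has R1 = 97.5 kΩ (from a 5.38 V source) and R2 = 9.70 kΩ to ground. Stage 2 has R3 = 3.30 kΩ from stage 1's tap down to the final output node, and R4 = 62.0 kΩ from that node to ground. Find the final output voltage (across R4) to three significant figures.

V_out ≈ 0.407 V

Stage 2 presents R3+R4 = 65.30 kΩ as a load on stage 1's tap.
Stage 1's lower leg becomes R2‖(R3+R4) = 8.445 kΩ, so V_mid = 5.38 × 8.445/105.9 = 0.4289 V.
Stage 2 is itself unloaded: V_out = V_mid × R4/(R3+R4) = 0.4289 × 62.0/65.30 = 0.407 V.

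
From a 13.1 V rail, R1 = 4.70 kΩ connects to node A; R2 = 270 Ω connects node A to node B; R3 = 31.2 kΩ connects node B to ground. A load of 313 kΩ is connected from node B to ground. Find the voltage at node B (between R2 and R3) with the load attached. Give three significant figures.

V ≈ 11.1 V

At node B, R3 is in parallel with the load: R3‖R_L = 28370 Ω.
Below node A the resistance is R2 + (R3‖R_L) = 28640 Ω, so V_A = 13.1 × 28640/33340 = 11.25 V.
Then V_B = V_A × (R3‖R_L)/(R2 + R3‖R_L) = 11.25 × 28370/28640 = 11.1 V.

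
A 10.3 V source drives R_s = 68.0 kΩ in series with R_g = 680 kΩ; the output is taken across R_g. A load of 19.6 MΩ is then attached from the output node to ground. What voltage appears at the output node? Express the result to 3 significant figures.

The load sits in parallel with R_g: R_g‖R_L = (680 × 19600) / (680 + 19600) = 657.2 kΩ.
V_out = 10.3 × 657.2 / (68.0 + 657.2) = 10.3 × 657.2/725.2 = 9.33 V.

V_out ≈ 9.33 V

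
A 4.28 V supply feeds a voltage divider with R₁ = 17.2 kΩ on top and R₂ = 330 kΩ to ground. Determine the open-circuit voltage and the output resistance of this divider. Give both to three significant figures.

V_th is the open-circuit tap voltage: 4.28 × 330/(17.2 + 330) = 4.07 V.
With the supply zeroed, R₁ and R₂ appear in parallel from the tap: R_th = R₁‖R₂ = (17.2 × 330)/347.2 = 16.3 kΩ.

V_th = 4.07 V, R_th = 16.3 kΩ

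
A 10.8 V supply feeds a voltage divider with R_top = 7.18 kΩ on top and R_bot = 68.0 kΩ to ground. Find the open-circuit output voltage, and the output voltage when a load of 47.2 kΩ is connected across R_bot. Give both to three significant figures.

Open-circuit: V = 10.8 × 68.0/(7.18 + 68.0) = 9.77 V.
With the load, R_bot becomes R_bot‖R_L = 27.86 kΩ, so V = 10.8 × 27.86/35.04 = 8.59 V.

Unloaded: 9.77 V; loaded: 8.59 V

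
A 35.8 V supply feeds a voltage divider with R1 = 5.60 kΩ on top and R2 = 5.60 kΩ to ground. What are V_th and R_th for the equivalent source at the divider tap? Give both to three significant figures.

V_th is the open-circuit tap voltage: 35.8 × 5.60/(5.60 + 5.60) = 17.9 V.
With the supply zeroed, R1 and R2 appear in parallel from the tap: R_th = R1‖R2 = (5.60 × 5.60)/11.20 = 2.80 kΩ.

V_th = 17.9 V, R_th = 2.80 kΩ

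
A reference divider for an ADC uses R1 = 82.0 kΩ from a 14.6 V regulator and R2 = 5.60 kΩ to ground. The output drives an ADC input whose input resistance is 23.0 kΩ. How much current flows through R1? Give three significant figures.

I ≈ 0.169 mA

R2‖R_L = 4.503 kΩ, so the source sees R1 + R2‖R_L = 86.50 kΩ.
I = 14.6 V / 86.50 kΩ = 0.169 mA.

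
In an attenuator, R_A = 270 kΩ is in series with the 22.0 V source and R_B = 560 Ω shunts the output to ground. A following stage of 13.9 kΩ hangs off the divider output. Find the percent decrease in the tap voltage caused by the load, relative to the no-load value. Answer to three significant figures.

The divider's output (Thévenin) resistance is R_A‖R_B = 558.8 Ω.
Fractional drop under load = R_th/(R_th + R_L) = 558.8 / (558.8 + 13900) = 0.03865.
So the output falls by 3.87 %.

3.87 %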